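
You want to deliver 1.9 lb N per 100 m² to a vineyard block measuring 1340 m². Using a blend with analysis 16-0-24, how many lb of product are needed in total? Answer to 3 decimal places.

159.125 lb

Product per 100 m² = 1.9 / 16% = 11.875 lb.
Total product = 11.875 × 1340 / 100 = 159.125 lb.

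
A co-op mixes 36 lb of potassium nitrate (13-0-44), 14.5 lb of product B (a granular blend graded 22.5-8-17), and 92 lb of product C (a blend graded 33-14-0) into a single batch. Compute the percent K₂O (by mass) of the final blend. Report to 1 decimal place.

12.8% K₂O

Total mass = 36 + 14.5 + 92 = 142.5 lb.
K₂O mass = 44%×36 + 17%×14.5 + 0%×92 = 18.305 lb.
% K₂O = 18.305 / 142.5 = 12.8456%.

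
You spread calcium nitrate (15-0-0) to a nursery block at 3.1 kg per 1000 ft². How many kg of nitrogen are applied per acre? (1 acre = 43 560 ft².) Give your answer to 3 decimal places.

nitrogen per 1000 ft² = 3.1 × 15% = 0.465 kg.
Convert to per acre: 0.465 × 43.56 = 20.2554 kg.

20.255 kg N per acre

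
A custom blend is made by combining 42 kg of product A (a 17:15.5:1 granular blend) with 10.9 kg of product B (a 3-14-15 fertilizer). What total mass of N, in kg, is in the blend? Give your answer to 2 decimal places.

7.47 kg N

N mass = 17%×42 + 3%×10.9 = 7.467 kg.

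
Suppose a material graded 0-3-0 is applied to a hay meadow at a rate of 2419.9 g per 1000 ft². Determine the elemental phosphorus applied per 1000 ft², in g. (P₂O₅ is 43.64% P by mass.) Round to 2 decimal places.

31.68 g P per thousand sq ft

P₂O₅ per 1000 ft² = 2419.9 × 3% = 72.597 g.
Elemental P = 72.597 × 0.4364 = 31.6813 g per 1000 ft².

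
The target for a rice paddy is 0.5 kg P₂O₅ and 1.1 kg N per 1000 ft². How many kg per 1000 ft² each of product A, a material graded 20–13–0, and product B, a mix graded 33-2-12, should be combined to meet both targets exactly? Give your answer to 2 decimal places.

Let a = kg of product A, b = kg of product B (per 1000 ft²).
P₂O₅: 0.13·a + 0.02·b = 0.5
N: 0.2·a + 0.33·b = 1.1
Eliminate a: (row1) − 0.13/0.2·(row2) → -0.1945·b = -0.215, so b = 1.1054.
Back-substitute: a = (0.5 − 0.02·1.1054) / 0.13 = 3.67609.

3.68 kg product A, 1.11 kg product B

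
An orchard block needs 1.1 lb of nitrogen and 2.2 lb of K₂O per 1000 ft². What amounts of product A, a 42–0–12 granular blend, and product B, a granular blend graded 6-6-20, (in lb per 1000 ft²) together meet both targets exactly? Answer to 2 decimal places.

1.15 lb product A, 10.31 lb product B

With a, b = lb per 1000 ft² of product A and product B:
N: 0.42·a + 0.06·b = 1.1
K₂O: 0.12·a + 0.2·b = 2.2
Eliminate b: (row1) − 0.06/0.2·(row2) → 0.384·a = 0.44, so a = 1.14583.
Then b = (2.2 − 0.12·1.14583) / 0.2 = 10.3125.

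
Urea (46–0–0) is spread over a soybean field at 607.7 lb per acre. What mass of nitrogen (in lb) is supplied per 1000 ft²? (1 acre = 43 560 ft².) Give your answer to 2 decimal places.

6.42 lb N per thousand sq ft

nitrogen per acre = 607.7 × 46% = 279.542 lb.
Convert to per 1000 ft²: 279.542 × 0.0229568 = 6.4174 lb.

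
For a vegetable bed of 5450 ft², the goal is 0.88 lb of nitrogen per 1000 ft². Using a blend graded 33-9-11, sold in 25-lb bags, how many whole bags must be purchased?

1 bags

Product per 1000 ft² = 0.88 / 33% = 2.66667 lb.
Total product = 2.66667 × 5450 / 1000 = 14.5333 lb.
Bags = ⌈14.5333 / 25⌉ = 1.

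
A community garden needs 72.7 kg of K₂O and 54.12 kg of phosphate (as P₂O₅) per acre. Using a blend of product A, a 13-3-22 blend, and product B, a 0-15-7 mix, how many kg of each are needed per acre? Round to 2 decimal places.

Per-acre balance (a = product A, b = product B):
K₂O: 0.22·a + 0.07·b = 72.7
P₂O₅: 0.03·a + 0.15·b = 54.12
From row1: a = (72.7 − 0.07·b) / 0.22.
Into row2: 0.03·(72.7 − 0.07·b)/0.22 + 0.15·b = 54.12 → b = 314.738, a = 230.311.

230.31 kg product A, 314.74 kg product B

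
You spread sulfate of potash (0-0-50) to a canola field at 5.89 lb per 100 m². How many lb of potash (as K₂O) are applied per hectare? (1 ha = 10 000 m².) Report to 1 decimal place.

K₂O per 100 m² = 5.89 × 50% = 2.945 lb.
Convert to per hectare: 2.945 × 100 = 294.5 lb.

294.5 lb K₂O per hectare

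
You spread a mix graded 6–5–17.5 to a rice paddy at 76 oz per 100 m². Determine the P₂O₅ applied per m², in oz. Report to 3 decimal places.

0.038 oz P₂O₅ per sq m

P₂O₅ per 100 m² = 76 × 5% = 3.8 oz.
Convert to per m²: 3.8 × 0.01 = 0.038 oz.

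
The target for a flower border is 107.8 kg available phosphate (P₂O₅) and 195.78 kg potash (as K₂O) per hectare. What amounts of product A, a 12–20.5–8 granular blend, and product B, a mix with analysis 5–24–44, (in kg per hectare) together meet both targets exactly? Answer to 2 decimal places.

6.26 kg product A, 443.82 kg product B

Let a = kg of product A, b = kg of product B (per hectare).
P₂O₅: 0.205·a + 0.24·b = 107.8
K₂O: 0.08·a + 0.44·b = 195.78
Solving simultaneously: a = 6.26479, b = 443.815.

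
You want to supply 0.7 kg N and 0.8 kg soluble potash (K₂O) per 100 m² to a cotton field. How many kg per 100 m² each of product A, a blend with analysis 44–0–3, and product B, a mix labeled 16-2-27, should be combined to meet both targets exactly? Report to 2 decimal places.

With a, b = kg per 100 m² of product A and product B:
N: 0.44·a + 0.16·b = 0.7
K₂O: 0.03·a + 0.27·b = 0.8
Eliminate b: (row1) − 0.16/0.27·(row2) → 0.422222·a = 0.225926, so a = 0.535088.
Then b = (0.8 − 0.03·0.535088) / 0.27 = 2.90351.

0.54 kg product A, 2.90 kg product B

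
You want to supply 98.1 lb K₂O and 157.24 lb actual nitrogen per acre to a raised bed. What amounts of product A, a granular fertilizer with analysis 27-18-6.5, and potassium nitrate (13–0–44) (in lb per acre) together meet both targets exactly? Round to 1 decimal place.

Let a = lb of product A, b = lb of potassium nitrate (per acre).
K₂O: 0.065·a + 0.44·b = 98.1
N: 0.27·a + 0.13·b = 157.24
From row1: a = (98.1 − 0.44·b) / 0.065.
Into row2: 0.27·(98.1 − 0.44·b)/0.065 + 0.13·b = 157.24 → b = 147.407, a = 511.396.

511.4 lb product A, 147.4 lb potassium nitrate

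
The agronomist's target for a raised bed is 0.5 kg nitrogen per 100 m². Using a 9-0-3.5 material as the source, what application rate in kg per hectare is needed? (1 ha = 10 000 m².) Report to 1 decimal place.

Product per 100 m² = 0.5 / 9% = 5.55556 kg.
Convert to per hectare: 5.55556 × 100 = 555.556 kg.

555.6 kg of product per hectare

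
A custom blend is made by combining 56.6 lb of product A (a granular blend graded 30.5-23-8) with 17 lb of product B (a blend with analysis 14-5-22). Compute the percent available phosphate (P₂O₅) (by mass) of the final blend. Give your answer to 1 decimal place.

Total mass = 56.6 + 17 = 73.6 lb.
P₂O₅ mass = 23%×56.6 + 5%×17 = 13.868 lb.
% P₂O₅ = 13.868 / 73.6 = 18.8424%.

18.8% P₂O₅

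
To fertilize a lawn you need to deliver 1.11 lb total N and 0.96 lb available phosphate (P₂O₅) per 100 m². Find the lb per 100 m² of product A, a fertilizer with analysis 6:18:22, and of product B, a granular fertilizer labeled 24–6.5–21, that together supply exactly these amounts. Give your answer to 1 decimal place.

4.0 lb product A, 3.6 lb product B

With a, b = lb per 100 m² of product A and product B:
N: 0.06·a + 0.24·b = 1.11
P₂O₅: 0.18·a + 0.065·b = 0.96
Eliminate b: (row1) − 0.24/0.065·(row2) → -0.604615·a = -2.43462, so a = 4.02672.
Then b = (0.96 − 0.18·4.02672) / 0.065 = 3.61832.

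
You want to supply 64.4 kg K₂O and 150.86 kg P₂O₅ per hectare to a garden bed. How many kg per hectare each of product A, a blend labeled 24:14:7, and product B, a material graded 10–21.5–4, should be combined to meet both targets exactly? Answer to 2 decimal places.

With a, b = kg per hectare of product A and product B:
K₂O: 0.07·a + 0.04·b = 64.4
P₂O₅: 0.14·a + 0.215·b = 150.86
Solving simultaneously: a = 826.624, b = 163.407.

826.62 kg product A, 163.41 kg product B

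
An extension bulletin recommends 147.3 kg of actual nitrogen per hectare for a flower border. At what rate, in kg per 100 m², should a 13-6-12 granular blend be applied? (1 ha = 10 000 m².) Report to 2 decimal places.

Product per hectare = 147.3 / 13% = 1133.08 kg.
Convert to per 100 m²: 1133.08 × 0.01 = 11.3308 kg.

11.33 kg of product per hundred sq m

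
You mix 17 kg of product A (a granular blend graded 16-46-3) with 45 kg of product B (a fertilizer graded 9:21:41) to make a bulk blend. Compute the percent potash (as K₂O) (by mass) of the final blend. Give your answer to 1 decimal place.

Total mass = 17 + 45 = 62 kg.
K₂O mass = 3%×17 + 41%×45 = 18.96 kg.
% K₂O = 18.96 / 62 = 30.5806%.

30.6% K₂O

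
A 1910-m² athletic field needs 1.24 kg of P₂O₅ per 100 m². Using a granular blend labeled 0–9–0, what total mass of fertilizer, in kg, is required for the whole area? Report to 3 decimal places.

Product per 100 m² = 1.24 / 9% = 13.7778 kg.
Total product = 13.7778 × 1910 / 100 = 263.1556 kg.

263.156 kg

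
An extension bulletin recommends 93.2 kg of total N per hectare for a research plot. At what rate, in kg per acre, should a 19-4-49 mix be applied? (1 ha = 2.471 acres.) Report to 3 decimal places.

198.513 kg of product per acre

Product per hectare = 93.2 / 19% = 490.526 kg.
Convert to per acre: 490.526 × 0.404694 = 198.5133 kg.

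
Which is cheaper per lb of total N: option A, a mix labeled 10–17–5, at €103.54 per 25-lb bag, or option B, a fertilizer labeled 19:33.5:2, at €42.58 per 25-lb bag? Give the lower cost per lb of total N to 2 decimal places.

option A: N per bag = 25 × 10% = 2.5 lb; cost = 103.54 / 2.5 = €41.4160/lb N.
option B: N per bag = 25 × 19% = 4.75 lb; cost = 42.58 / 4.75 = €8.9642/lb N.
option B is cheaper.

€8.96 per lb N (option B)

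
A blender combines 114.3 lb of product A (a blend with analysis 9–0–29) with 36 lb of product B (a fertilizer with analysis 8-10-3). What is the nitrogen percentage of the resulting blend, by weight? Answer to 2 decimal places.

Total mass = 114.3 + 36 = 150.3 lb.
N mass = 9%×114.3 + 8%×36 = 13.167 lb.
% N = 13.167 / 150.3 = 8.76048%.

8.76% N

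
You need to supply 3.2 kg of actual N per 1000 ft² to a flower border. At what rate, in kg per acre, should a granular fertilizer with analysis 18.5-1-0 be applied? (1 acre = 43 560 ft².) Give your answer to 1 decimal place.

753.5 kg of product per acre

Product per 1000 ft² = 3.2 / 18.5% = 17.2973 kg.
Convert to per acre: 17.2973 × 43.56 = 753.47 kg.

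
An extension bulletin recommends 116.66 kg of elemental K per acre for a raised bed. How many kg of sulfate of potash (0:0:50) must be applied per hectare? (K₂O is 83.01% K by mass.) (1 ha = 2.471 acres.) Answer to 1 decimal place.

694.5 kg of product per hectare

As K₂O: 116.66 / 0.8301 = 140.537 kg per acre.
Product per acre = 140.537 / 50% = 281.075 kg.
Convert to per hectare: 281.075 × 2.471 = 694.535 kg.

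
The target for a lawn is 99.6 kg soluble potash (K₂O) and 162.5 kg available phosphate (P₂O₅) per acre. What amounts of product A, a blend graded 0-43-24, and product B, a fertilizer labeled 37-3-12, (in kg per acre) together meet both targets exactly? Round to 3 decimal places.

With a, b = kg per acre of product A and product B:
K₂O: 0.24·a + 0.12·b = 99.6
P₂O₅: 0.43·a + 0.03·b = 162.5
Solving simultaneously: a = 371.8919, b = 86.2162.

371.892 kg product A, 86.216 kg product B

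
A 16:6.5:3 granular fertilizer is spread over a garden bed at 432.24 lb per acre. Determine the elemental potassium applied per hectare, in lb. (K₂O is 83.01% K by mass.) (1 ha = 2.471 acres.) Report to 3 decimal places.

K₂O per acre = 432.24 × 3% = 12.9672 lb.
Elemental K = 12.9672 × 0.8301 = 10.7641 lb per acre.
Convert to per hectare: 10.7641 × 2.471 = 26.59802 lb.

26.598 lb K per hectare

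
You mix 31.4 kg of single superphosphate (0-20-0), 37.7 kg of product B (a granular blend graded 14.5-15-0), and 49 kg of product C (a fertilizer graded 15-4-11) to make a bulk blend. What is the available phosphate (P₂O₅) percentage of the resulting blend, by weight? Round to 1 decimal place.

11.8% P₂O₅

Total mass = 31.4 + 37.7 + 49 = 118.1 kg.
P₂O₅ mass = 20%×31.4 + 15%×37.7 + 4%×49 = 13.895 kg.
% P₂O₅ = 13.895 / 118.1 = 11.7655%.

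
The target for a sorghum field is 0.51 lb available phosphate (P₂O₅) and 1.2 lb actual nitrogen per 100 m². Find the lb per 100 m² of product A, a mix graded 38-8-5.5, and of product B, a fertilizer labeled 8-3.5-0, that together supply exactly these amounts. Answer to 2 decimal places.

Per-100 m² balance (a = product A, b = product B):
P₂O₅: 0.08·a + 0.035·b = 0.51
N: 0.38·a + 0.08·b = 1.2
Eliminate a: (row1) − 0.08/0.38·(row2) → 0.0181579·b = 0.257368, so b = 14.1739.
Back-substitute: a = (0.51 − 0.035·14.1739) / 0.08 = 0.173913.

0.17 lb product A, 14.17 lb product B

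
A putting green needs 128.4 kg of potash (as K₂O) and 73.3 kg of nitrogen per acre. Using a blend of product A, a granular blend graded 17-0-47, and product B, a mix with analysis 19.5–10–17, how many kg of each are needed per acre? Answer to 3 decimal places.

200.430 kg product A, 201.163 kg product B

Per-acre balance (a = product A, b = product B):
K₂O: 0.47·a + 0.17·b = 128.4
N: 0.17·a + 0.195·b = 73.3
Solving simultaneously: a = 200.4303, b = 201.1633.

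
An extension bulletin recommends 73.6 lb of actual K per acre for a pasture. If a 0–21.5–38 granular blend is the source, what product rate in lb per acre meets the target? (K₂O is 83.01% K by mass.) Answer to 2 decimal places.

As K₂O: 73.6 / 0.8301 = 88.664 lb per acre.
Product per acre = 88.664 / 38% = 233.326 lb.

233.33 lb of product per acre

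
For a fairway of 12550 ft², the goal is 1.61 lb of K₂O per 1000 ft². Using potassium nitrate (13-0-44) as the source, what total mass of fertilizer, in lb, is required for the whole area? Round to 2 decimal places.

45.92 lb

Product per 1000 ft² = 1.61 / 44% = 3.65909 lb.
Total product = 3.65909 × 12550 / 1000 = 45.9216 lb.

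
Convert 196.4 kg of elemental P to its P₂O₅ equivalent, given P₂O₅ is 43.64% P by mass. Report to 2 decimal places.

P₂O₅ = 196.4 / 0.4364 = 450.046 kg.

450.05 kg P₂O₅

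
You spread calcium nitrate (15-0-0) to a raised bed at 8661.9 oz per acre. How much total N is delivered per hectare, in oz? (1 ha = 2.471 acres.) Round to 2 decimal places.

nitrogen per acre = 8661.9 × 15% = 1299.29 oz.
Convert to per hectare: 1299.29 × 2.471 = 3210.533 oz.

3210.53 oz N per hectare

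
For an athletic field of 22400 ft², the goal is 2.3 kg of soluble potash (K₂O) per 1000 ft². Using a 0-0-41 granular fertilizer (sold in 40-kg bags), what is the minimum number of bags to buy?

4 bags

Product per 1000 ft² = 2.3 / 41% = 5.60976 kg.
Total product = 5.60976 × 22400 / 1000 = 125.659 kg.
Bags = ⌈125.659 / 40⌉ = 4.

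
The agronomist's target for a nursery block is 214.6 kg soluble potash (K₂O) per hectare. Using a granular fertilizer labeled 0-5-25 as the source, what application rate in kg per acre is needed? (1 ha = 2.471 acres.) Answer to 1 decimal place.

Product per hectare = 214.6 / 25% = 858.4 kg.
Convert to per acre: 858.4 × 0.404694 = 347.39 kg.

347.4 kg of product per acre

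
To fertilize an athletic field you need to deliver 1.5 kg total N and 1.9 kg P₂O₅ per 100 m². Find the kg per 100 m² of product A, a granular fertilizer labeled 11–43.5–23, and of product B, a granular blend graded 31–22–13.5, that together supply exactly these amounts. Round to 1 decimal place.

With a, b = kg per 100 m² of product A and product B:
N: 0.11·a + 0.31·b = 1.5
P₂O₅: 0.435·a + 0.22·b = 1.9
Eliminate b: (row1) − 0.31/0.22·(row2) → -0.502955·a = -1.17727, so a = 2.34071.
Then b = (1.9 − 0.435·2.34071) / 0.22 = 4.00813.

2.3 kg product A, 4.0 kg product B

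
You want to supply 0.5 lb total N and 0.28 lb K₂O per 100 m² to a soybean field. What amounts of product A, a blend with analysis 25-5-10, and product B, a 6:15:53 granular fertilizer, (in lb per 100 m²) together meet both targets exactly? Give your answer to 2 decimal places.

1.96 lb product A, 0.16 lb product B

With a, b = lb per 100 m² of product A and product B:
N: 0.25·a + 0.06·b = 0.5
K₂O: 0.1·a + 0.53·b = 0.28
From row1: a = (0.5 − 0.06·b) / 0.25.
Into row2: 0.1·(0.5 − 0.06·b)/0.25 + 0.53·b = 0.28 → b = 0.158103, a = 1.96206.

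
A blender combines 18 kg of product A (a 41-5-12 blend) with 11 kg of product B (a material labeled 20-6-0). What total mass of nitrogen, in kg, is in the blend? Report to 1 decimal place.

N mass = 41%×18 + 20%×11 = 9.58 kg.

9.6 kg N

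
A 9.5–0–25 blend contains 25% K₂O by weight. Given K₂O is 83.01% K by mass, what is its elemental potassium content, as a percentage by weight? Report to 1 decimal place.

20.8% K

%K = 25 × 0.8301 = 20.7525%.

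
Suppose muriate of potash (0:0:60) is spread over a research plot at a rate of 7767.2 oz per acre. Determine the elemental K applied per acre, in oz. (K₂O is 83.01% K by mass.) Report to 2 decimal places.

K₂O per acre = 7767.2 × 60% = 4660.32 oz.
Elemental K = 4660.32 × 0.8301 = 3868.532 oz per acre.

3868.53 oz K per acre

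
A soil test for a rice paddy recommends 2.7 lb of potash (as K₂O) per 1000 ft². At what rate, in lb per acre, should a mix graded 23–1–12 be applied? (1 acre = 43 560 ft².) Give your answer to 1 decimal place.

Product per 1000 ft² = 2.7 / 12% = 22.5 lb.
Convert to per acre: 22.5 × 43.56 = 980.1 lb.

980.1 lb of product per acre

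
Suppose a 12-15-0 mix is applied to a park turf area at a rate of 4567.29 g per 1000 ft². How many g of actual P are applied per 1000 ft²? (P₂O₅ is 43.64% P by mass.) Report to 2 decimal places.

P₂O₅ per 1000 ft² = 4567.29 × 15% = 685.094 g.
Elemental P = 685.094 × 0.4364 = 298.9748 g per 1000 ft².

298.97 g P per thousand sq ft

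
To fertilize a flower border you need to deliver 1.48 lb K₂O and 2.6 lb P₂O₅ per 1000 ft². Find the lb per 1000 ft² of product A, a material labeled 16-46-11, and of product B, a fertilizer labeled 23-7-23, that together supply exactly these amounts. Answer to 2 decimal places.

5.04 lb product A, 4.02 lb product B

Per-1000 ft² balance (a = product A, b = product B):
K₂O: 0.11·a + 0.23·b = 1.48
P₂O₅: 0.46·a + 0.07·b = 2.6
Eliminate b: (row1) − 0.23/0.07·(row2) → -1.40143·a = -7.06286, so a = 5.03976.
Then b = (2.6 − 0.46·5.03976) / 0.07 = 4.02446.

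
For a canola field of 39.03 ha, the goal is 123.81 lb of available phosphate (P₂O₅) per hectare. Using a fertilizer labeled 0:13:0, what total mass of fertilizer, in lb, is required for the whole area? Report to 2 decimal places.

37171.57 lb

Product per hectare = 123.81 / 13% = 952.385 lb.
Total product = 952.385 × 39.03 = 37171.572 lb.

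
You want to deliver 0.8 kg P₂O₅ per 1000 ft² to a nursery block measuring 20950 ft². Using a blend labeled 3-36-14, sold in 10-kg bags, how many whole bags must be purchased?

5 bags

Product per 1000 ft² = 0.8 / 36% = 2.22222 kg.
Total product = 2.22222 × 20950 / 1000 = 46.5556 kg.
Bags = ⌈46.5556 / 10⌉ = 5.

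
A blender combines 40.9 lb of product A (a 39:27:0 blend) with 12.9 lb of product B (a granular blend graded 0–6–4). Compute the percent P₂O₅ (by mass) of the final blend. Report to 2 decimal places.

Total mass = 40.9 + 12.9 = 53.8 lb.
P₂O₅ mass = 27%×40.9 + 6%×12.9 = 11.817 lb.
% P₂O₅ = 11.817 / 53.8 = 21.9647%.

21.96% P₂O₅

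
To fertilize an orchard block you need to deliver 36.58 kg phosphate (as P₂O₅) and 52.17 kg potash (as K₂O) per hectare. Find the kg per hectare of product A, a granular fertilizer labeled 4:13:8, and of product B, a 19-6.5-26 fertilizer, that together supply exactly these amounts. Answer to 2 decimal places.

With a, b = kg per hectare of product A and product B:
P₂O₅: 0.13·a + 0.065·b = 36.58
K₂O: 0.08·a + 0.26·b = 52.17
From row1: a = (36.58 − 0.065·b) / 0.13.
Into row2: 0.08·(36.58 − 0.065·b)/0.13 + 0.26·b = 52.17 → b = 134.8147, a = 213.977.

213.98 kg product A, 134.81 kg product B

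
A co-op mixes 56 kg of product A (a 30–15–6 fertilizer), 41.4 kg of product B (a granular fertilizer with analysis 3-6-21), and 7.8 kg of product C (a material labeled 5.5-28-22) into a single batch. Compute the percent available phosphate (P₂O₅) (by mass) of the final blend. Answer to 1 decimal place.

12.4% P₂O₅

Total mass = 56 + 41.4 + 7.8 = 105.2 kg.
P₂O₅ mass = 15%×56 + 6%×41.4 + 28%×7.8 = 13.068 kg.
% P₂O₅ = 13.068 / 105.2 = 12.4221%.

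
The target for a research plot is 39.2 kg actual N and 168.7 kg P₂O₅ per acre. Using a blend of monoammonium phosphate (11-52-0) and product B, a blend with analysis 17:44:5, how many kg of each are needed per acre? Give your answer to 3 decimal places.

Per-acre balance (a = monoammonium phosphate, b = product B):
N: 0.11·a + 0.17·b = 39.2
P₂O₅: 0.52·a + 0.44·b = 168.7
From row1: a = (39.2 − 0.17·b) / 0.11.
Into row2: 0.52·(39.2 − 0.17·b)/0.11 + 0.44·b = 168.7 → b = 45.675, a = 285.775.

285.775 kg monoammonium phosphate, 45.675 kg product B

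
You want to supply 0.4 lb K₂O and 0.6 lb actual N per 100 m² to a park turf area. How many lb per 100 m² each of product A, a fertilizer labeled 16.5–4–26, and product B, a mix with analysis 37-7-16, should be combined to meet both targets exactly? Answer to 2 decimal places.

Let a = lb of product A, b = lb of product B (per 100 m²).
K₂O: 0.26·a + 0.16·b = 0.4
N: 0.165·a + 0.37·b = 0.6
Eliminate b: (row1) − 0.16/0.37·(row2) → 0.188649·a = 0.140541, so a = 0.744986.
Then b = (0.6 − 0.165·0.744986) / 0.37 = 1.2894.

0.74 lb product A, 1.29 lb product B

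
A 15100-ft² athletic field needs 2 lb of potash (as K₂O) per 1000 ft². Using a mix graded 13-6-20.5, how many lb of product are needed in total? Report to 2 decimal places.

Product per 1000 ft² = 2 / 20.5% = 9.7561 lb.
Total product = 9.7561 × 15100 / 1000 = 147.317 lb.

147.32 lb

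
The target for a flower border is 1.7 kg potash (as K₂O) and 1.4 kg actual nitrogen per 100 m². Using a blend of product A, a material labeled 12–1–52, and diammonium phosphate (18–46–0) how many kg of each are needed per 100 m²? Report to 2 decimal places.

3.27 kg product A, 5.60 kg diammonium phosphate

Per-100 m² balance (a = product A, b = diammonium phosphate):
K₂O: 0.52·a + 0·b = 1.7
N: 0.12·a + 0.18·b = 1.4
Eliminate a: (row1) − 0.52/0.12·(row2) → -0.78·b = -4.36667, so b = 5.59829.
Back-substitute: a = (1.7 − 0·5.59829) / 0.52 = 3.26923.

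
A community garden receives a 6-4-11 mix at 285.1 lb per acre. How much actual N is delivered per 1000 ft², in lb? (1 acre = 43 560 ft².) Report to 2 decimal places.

nitrogen per acre = 285.1 × 6% = 17.106 lb.
Convert to per 1000 ft²: 17.106 × 0.0229568 = 0.3927 lb.

0.39 lb N per thousand sq ft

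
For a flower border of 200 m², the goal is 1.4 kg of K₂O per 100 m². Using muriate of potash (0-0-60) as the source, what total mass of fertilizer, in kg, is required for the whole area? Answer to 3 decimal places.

4.667 kg

Product per 100 m² = 1.4 / 60% = 2.33333 kg.
Total product = 2.33333 × 200 / 100 = 4.66667 kg.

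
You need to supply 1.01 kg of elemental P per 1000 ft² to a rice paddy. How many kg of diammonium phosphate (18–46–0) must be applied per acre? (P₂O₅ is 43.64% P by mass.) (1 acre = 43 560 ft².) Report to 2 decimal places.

As P₂O₅: 1.01 / 0.4364 = 2.31439 kg per 1000 ft².
Product per 1000 ft² = 2.31439 / 46% = 5.03128 kg.
Convert to per acre: 5.03128 × 43.56 = 219.163 kg.

219.16 kg of product per acre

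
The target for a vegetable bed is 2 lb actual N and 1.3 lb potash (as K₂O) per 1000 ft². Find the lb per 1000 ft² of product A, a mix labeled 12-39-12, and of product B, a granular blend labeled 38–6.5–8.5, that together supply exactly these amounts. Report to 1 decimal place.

9.2 lb product A, 2.4 lb product B

With a, b = lb per 1000 ft² of product A and product B:
N: 0.12·a + 0.38·b = 2
K₂O: 0.12·a + 0.085·b = 1.3
Eliminate a: (row1) − 0.12/0.12·(row2) → 0.295·b = 0.7, so b = 2.37288.
Back-substitute: a = (2 − 0.38·2.37288) / 0.12 = 9.15254.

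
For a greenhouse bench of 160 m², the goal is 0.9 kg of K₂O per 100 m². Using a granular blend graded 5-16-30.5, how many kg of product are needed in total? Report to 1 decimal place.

Product per 100 m² = 0.9 / 30.5% = 2.95082 kg.
Total product = 2.95082 × 160 / 100 = 4.72131 kg.

4.7 kg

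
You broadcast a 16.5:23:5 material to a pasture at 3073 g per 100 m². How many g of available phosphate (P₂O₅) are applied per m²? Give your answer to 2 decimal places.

7.07 g P₂O₅ per sq m

P₂O₅ per 100 m² = 3073 × 23% = 706.79 g.
Convert to per m²: 706.79 × 0.01 = 7.0679 g.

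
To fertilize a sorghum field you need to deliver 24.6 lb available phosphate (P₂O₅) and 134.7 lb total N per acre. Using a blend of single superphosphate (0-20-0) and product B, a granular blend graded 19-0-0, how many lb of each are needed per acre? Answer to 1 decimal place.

With a, b = lb per acre of single superphosphate and product B:
P₂O₅: 0.2·a + 0·b = 24.6
N: 0·a + 0.19·b = 134.7
Solving simultaneously: a = 123, b = 708.947.

123.0 lb single superphosphate, 708.9 lb product B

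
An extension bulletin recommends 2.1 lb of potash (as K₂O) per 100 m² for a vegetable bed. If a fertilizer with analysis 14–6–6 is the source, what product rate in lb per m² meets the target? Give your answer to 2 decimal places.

0.35 lb of product per sq m

Product per 100 m² = 2.1 / 6% = 35 lb.
Convert to per m²: 35 × 0.01 = 0.35 lb.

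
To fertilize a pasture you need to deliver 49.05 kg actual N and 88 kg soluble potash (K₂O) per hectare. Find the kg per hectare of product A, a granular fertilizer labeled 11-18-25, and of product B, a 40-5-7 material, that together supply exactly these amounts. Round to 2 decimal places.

Per-hectare balance (a = product A, b = product B):
N: 0.11·a + 0.4·b = 49.05
K₂O: 0.25·a + 0.07·b = 88
Eliminate b: (row1) − 0.4/0.07·(row2) → -1.31857·a = -453.807, so a = 344.166.
Then b = (88 − 0.25·344.166) / 0.07 = 27.9794.

344.17 kg product A, 27.98 kg product B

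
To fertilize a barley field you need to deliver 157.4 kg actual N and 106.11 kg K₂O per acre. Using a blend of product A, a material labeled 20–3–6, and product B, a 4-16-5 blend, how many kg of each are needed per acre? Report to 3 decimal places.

477.053 kg product A, 1549.737 kg product B

Per-acre balance (a = product A, b = product B):
N: 0.2·a + 0.04·b = 157.4
K₂O: 0.06·a + 0.05·b = 106.11
Solving simultaneously: a = 477.0526, b = 1549.7368.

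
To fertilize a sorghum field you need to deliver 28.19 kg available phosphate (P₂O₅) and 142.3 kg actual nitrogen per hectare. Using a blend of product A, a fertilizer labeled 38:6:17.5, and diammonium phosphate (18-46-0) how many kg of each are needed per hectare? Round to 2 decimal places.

Let a = kg of product A, b = kg of diammonium phosphate (per hectare).
P₂O₅: 0.06·a + 0.46·b = 28.19
N: 0.38·a + 0.18·b = 142.3
Eliminate a: (row1) − 0.06/0.38·(row2) → 0.431579·b = 5.72158, so b = 13.2573.
Back-substitute: a = (28.19 − 0.46·13.2573) / 0.06 = 368.194.

368.19 kg product A, 13.26 kg diammonium phosphate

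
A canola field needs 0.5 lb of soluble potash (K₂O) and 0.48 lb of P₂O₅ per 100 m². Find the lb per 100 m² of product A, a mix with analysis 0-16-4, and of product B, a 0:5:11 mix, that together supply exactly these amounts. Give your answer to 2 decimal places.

1.78 lb product A, 3.90 lb product B

Let a = lb of product A, b = lb of product B (per 100 m²).
K₂O: 0.04·a + 0.11·b = 0.5
P₂O₅: 0.16·a + 0.05·b = 0.48
Solving simultaneously: a = 1.78205, b = 3.89744.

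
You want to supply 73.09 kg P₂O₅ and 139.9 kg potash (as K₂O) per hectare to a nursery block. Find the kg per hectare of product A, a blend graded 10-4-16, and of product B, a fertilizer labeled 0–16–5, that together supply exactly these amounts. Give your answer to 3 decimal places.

793.623 kg product A, 258.407 kg product B

With a, b = kg per hectare of product A and product B:
P₂O₅: 0.04·a + 0.16·b = 73.09
K₂O: 0.16·a + 0.05·b = 139.9
From row1: a = (73.09 − 0.16·b) / 0.04.
Into row2: 0.16·(73.09 − 0.16·b)/0.04 + 0.05·b = 139.9 → b = 258.4068, a = 793.6229.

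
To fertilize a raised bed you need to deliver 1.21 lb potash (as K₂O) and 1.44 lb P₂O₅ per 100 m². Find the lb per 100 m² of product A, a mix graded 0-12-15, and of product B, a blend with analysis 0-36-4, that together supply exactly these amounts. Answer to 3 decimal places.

Let a = lb of product A, b = lb of product B (per 100 m²).
K₂O: 0.15·a + 0.04·b = 1.21
P₂O₅: 0.12·a + 0.36·b = 1.44
Eliminate b: (row1) − 0.04/0.36·(row2) → 0.136667·a = 1.05, so a = 7.68293.
Then b = (1.44 − 0.12·7.68293) / 0.36 = 1.43902.

7.683 lb product A, 1.439 lb product B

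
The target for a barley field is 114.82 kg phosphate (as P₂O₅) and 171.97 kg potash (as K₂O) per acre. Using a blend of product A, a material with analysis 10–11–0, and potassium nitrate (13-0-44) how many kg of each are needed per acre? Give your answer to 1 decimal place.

Per-acre balance (a = product A, b = potassium nitrate):
P₂O₅: 0.11·a + 0·b = 114.82
K₂O: 0·a + 0.44·b = 171.97
Solving simultaneously: a = 1043.82, b = 390.841.

1043.8 kg product A, 390.8 kg potassium nitrate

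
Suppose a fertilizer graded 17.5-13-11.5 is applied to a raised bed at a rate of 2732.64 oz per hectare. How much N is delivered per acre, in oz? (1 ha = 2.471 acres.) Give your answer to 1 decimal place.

nitrogen per hectare = 2732.64 × 17.5% = 478.212 oz.
Convert to per acre: 478.212 × 0.404694 = 193.53 oz.

193.5 oz N per acre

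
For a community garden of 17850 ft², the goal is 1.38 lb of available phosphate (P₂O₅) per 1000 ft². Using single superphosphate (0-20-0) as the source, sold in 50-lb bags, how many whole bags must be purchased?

3 bags

Product per 1000 ft² = 1.38 / 20% = 6.9 lb.
Total product = 6.9 × 17850 / 1000 = 123.165 lb.
Bags = ⌈123.165 / 50⌉ = 3.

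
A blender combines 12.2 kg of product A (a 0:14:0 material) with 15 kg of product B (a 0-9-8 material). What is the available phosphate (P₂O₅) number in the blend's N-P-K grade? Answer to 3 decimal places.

Total mass = 12.2 + 15 = 27.2 kg.
P₂O₅ mass = 14%×12.2 + 9%×15 = 3.058 kg.
% P₂O₅ = 3.058 / 27.2 = 11.2426%.

11.243% P₂O₅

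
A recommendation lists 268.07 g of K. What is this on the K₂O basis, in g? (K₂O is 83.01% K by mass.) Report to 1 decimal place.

322.9 g K₂O

K₂O = 268.07 / 0.8301 = 322.937 g.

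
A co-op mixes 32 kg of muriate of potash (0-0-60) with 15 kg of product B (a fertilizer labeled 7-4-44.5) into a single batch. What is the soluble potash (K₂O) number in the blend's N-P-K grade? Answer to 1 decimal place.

55.1% K₂O

Total mass = 32 + 15 = 47 kg.
K₂O mass = 60%×32 + 44.5%×15 = 25.875 kg.
% K₂O = 25.875 / 47 = 55.0532%.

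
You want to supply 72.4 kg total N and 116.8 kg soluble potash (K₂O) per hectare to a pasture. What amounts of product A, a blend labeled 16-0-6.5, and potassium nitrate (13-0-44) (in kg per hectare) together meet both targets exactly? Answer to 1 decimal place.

Let a = kg of product A, b = kg of potassium nitrate (per hectare).
N: 0.16·a + 0.13·b = 72.4
K₂O: 0.065·a + 0.44·b = 116.8
Eliminate b: (row1) − 0.13/0.44·(row2) → 0.140795·a = 37.8909, so a = 269.12.
Then b = (116.8 − 0.065·269.12) / 0.44 = 225.698.

269.1 kg product A, 225.7 kg potassium nitrate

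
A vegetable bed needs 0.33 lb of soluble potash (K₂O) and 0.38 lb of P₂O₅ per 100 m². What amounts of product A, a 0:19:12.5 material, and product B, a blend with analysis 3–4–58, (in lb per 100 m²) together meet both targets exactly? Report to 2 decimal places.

Per-100 m² balance (a = product A, b = product B):
K₂O: 0.125·a + 0.58·b = 0.33
P₂O₅: 0.19·a + 0.04·b = 0.38
Eliminate b: (row1) − 0.58/0.04·(row2) → -2.63·a = -5.18, so a = 1.96958.
Then b = (0.38 − 0.19·1.96958) / 0.04 = 0.144487.

1.97 lb product A, 0.14 lb product B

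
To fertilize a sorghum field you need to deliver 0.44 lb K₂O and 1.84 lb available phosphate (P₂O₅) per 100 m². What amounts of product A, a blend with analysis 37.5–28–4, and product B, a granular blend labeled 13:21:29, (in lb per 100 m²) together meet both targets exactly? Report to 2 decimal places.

Let a = lb of product A, b = lb of product B (per 100 m²).
K₂O: 0.04·a + 0.29·b = 0.44
P₂O₅: 0.28·a + 0.21·b = 1.84
Solving simultaneously: a = 6.06044, b = 0.681319.

6.06 lb product A, 0.68 lb product B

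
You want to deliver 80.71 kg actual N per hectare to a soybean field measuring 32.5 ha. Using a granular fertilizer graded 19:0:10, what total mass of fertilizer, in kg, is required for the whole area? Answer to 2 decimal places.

Product per hectare = 80.71 / 19% = 424.789 kg.
Total product = 424.789 × 32.5 = 13805.658 kg.

13805.66 kg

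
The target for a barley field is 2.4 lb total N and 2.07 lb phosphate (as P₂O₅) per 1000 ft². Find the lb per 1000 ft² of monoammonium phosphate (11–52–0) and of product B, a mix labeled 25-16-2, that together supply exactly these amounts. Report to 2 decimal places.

1.19 lb monoammonium phosphate, 9.08 lb product B

With a, b = lb per 1000 ft² of monoammonium phosphate and product B:
N: 0.11·a + 0.25·b = 2.4
P₂O₅: 0.52·a + 0.16·b = 2.07
Eliminate b: (row1) − 0.25/0.16·(row2) → -0.7025·a = -0.834375, so a = 1.18772.
Then b = (2.07 − 0.52·1.18772) / 0.16 = 9.0774.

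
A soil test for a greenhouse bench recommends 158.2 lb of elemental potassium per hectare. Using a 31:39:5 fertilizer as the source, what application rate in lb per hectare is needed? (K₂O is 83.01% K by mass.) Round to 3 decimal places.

As K₂O: 158.2 / 0.8301 = 190.579 lb per hectare.
Product per hectare = 190.579 / 5% = 3811.58897 lb.

3811.589 lb of product per hectare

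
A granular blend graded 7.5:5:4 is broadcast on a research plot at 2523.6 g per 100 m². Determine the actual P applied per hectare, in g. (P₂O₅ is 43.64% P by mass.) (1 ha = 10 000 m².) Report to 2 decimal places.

5506.50 g P per hectare

P₂O₅ per 100 m² = 2523.6 × 5% = 126.18 g.
Elemental P = 126.18 × 0.4364 = 55.065 g per 100 m².
Convert to per hectare: 55.065 × 100 = 5506.495 g.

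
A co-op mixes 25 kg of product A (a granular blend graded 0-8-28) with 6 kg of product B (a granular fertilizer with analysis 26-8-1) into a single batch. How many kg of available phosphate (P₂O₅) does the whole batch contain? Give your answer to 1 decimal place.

2.5 kg P₂O₅

P₂O₅ mass = 8%×25 + 8%×6 = 2.48 kg.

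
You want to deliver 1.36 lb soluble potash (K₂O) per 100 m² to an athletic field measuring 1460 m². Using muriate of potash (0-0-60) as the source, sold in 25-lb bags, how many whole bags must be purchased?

Product per 100 m² = 1.36 / 60% = 2.26667 lb.
Total product = 2.26667 × 1460 / 100 = 33.0933 lb.
Bags = ⌈33.0933 / 25⌉ = 2.

2 bags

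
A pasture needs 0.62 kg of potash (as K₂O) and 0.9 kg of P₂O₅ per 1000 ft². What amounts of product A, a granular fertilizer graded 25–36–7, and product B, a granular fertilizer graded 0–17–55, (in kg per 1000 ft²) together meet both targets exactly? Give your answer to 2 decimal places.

With a, b = kg per 1000 ft² of product A and product B:
K₂O: 0.07·a + 0.55·b = 0.62
P₂O₅: 0.36·a + 0.17·b = 0.9
From row1: a = (0.62 − 0.55·b) / 0.07.
Into row2: 0.36·(0.62 − 0.55·b)/0.07 + 0.17·b = 0.9 → b = 0.860828, a = 2.0935.

2.09 kg product A, 0.86 kg product B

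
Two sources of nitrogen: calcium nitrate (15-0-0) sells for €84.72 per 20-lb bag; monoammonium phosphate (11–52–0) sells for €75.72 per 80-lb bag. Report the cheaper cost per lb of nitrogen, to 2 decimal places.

calcium nitrate: N per bag = 20 × 15% = 3 lb; cost = 84.72 / 3 = €28.2400/lb N.
monoammonium phosphate: N per bag = 80 × 11% = 8.8 lb; cost = 75.72 / 8.8 = €8.6045/lb N.
monoammonium phosphate is cheaper.

€8.60 per lb N (monoammonium phosphate)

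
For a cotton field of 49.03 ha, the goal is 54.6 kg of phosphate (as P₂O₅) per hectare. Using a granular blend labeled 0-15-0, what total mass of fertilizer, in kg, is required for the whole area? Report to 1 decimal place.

17846.9 kg

Product per hectare = 54.6 / 15% = 364 kg.
Total product = 364 × 49.03 = 17846.92 kg.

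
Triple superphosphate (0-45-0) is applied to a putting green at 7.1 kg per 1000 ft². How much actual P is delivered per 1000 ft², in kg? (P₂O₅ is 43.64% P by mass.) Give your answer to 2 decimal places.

P₂O₅ per 1000 ft² = 7.1 × 45% = 3.195 kg.
Elemental P = 3.195 × 0.4364 = 1.3943 kg per 1000 ft².

1.39 kg P per thousand sq ft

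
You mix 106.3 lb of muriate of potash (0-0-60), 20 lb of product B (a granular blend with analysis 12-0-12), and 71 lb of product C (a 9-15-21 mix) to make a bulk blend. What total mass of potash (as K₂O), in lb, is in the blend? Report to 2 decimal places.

K₂O mass = 60%×106.3 + 12%×20 + 21%×71 = 81.09 lb.

81.09 lb K₂O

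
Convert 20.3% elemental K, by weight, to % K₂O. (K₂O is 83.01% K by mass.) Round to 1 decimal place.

%K₂O = 20.3 / 0.8301 = 24.4549%.

24.5% K₂O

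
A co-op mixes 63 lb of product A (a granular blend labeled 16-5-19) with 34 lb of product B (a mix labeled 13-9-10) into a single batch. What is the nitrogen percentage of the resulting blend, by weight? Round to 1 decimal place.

14.9% N

Total mass = 63 + 34 = 97 lb.
N mass = 16%×63 + 13%×34 = 14.5 lb.
% N = 14.5 / 97 = 14.9485%.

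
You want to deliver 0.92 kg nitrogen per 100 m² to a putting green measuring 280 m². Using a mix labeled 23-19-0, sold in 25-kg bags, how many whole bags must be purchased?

1 bags

Product per 100 m² = 0.92 / 23% = 4 kg.
Total product = 4 × 280 / 100 = 11.2 kg.
Bags = ⌈11.2 / 25⌉ = 1.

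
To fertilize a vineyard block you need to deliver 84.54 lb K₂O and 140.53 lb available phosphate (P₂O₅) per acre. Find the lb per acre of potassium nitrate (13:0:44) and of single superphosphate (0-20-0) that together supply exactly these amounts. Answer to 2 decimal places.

With a, b = lb per acre of potassium nitrate and single superphosphate:
K₂O: 0.44·a + 0·b = 84.54
P₂O₅: 0·a + 0.2·b = 140.53
Solving simultaneously: a = 192.136, b = 702.65.

192.14 lb potassium nitrate, 702.65 lb single superphosphate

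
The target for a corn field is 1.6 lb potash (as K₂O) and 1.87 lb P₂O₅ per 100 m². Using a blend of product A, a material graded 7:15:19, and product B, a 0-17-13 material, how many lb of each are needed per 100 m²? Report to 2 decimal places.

Let a = lb of product A, b = lb of product B (per 100 m²).
K₂O: 0.19·a + 0.13·b = 1.6
P₂O₅: 0.15·a + 0.17·b = 1.87
Eliminate a: (row1) − 0.19/0.15·(row2) → -0.0853333·b = -0.768667, so b = 9.00781.
Back-substitute: a = (1.6 − 0.13·9.00781) / 0.19 = 2.25781.

2.26 lb product A, 9.01 lb product B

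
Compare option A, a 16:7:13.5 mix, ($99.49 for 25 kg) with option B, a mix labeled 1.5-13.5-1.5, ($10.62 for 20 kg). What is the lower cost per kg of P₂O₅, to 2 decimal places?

option A: P₂O₅ per bag = 25 × 7% = 1.75 kg; cost = 99.49 / 1.75 = $56.8514/kg P₂O₅.
option B: P₂O₅ per bag = 20 × 13.5% = 2.7 kg; cost = 10.62 / 2.7 = $3.9333/kg P₂O₅.
option B is cheaper.

$3.93 per kg P₂O₅ (option B)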